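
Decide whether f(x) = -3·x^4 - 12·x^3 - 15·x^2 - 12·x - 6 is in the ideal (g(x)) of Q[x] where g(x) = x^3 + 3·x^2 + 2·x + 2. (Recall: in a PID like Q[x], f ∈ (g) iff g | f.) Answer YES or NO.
YES

In Q[x] the ideal (g) consists of all multiples of g, so f ∈ (g) iff g | f, i.e. iff the remainder of f on division by g is 0. Divide f by g (g is monic, so eliminate the leading term of the running remainder at each step):
  leading term -3·x^4: subtract (-3·x)·g(x) = -3·x^4 - 9·x^3 - 6·x^2 - 6·x, leaving -3·x^3 - 9·x^2 - 6·x - 6
  leading term -3·x^3: subtract (-3)·g(x) = -3·x^3 - 9·x^2 - 6·x - 6, leaving 0
The remainder is 0, so f(x) = g(x) · h(x) with h(x) = -3·x - 3. Hence g | f, i.e. f ∈ (g).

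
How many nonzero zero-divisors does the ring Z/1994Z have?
In Z/1994Z each nonzero element is either a unit (gcd with 1994 is 1) or a zero-divisor (gcd > 1). The number of units is φ(1994): factorise 1994 = 2 · 997, so φ(1994) = (2 − 1) · (997 − 1) = 1 · 996 = 996. The nonzero elements number 1994 − 1 = 1993. Hence the nonzero zero-divisors number 1993 − 996 = 997.

Final answer: Z/1994Z has 997 nonzero zero-divisors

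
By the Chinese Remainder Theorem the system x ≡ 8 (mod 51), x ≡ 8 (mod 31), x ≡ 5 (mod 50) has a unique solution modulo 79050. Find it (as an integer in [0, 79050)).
x ≡ 58505 (mod 79050); the representative in [0, 79050) is 58505

The moduli 51, 31, 50 are pairwise coprime, so by the CRT there is a unique solution mod 51·31·50 = 79050.
Solve by successive substitution. Start with x ≡ 8 (mod 51).
  Combine with x ≡ 8 (mod 31): write x = 8 + 51·t and require 8 + 51·t ≡ 8 (mod 31), i.e. 51·t ≡ 8 − 8 ≡ 0 (mod 31). Since 51^(−1) ≡ 14 (mod 31) (51 ≡ 20 (mod 31)), t ≡ 14·0 ≡ 0 (mod 31). So x ≡ 8 + 51·0 = 8 (mod 1581).
  Combine with x ≡ 5 (mod 50): write x = 8 + 1581·t and require 8 + 1581·t ≡ 5 (mod 50), i.e. 1581·t ≡ 5 − 8 ≡ 47 (mod 50). Since 1581^(−1) ≡ 21 (mod 50) (1581 ≡ 31 (mod 50)), t ≡ 21·47 ≡ 37 (mod 50). So x ≡ 8 + 1581·37 = 58505 (mod 79050).
Unique solution in [0, 79050): x = 58505.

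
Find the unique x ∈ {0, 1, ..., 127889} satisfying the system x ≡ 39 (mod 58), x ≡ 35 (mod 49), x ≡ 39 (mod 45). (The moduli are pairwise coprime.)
The moduli 58, 49, 45 are pairwise coprime, so by the CRT there is a unique solution mod 58·49·45 = 127890.
Solve by successive substitution. Start with x ≡ 39 (mod 58).
  Combine with x ≡ 35 (mod 49): write x = 39 + 58·t and require 39 + 58·t ≡ 35 (mod 49), i.e. 58·t ≡ 35 − 39 ≡ 45 (mod 49). Since 58^(−1) ≡ 11 (mod 49) (58 ≡ 9 (mod 49)), t ≡ 11·45 ≡ 5 (mod 49). So x ≡ 39 + 58·5 = 329 (mod 2842).
  Combine with x ≡ 39 (mod 45): write x = 329 + 2842·t and require 329 + 2842·t ≡ 39 (mod 45), i.e. 2842·t ≡ 39 − 329 ≡ 25 (mod 45). Since 2842^(−1) ≡ 13 (mod 45) (2842 ≡ 7 (mod 45)), t ≡ 13·25 ≡ 10 (mod 45). So x ≡ 329 + 2842·10 = 28749 (mod 127890).
Unique solution in [0, 127890): x = 28749.

Final answer: x ≡ 28749 (mod 127890); the representative in [0, 127890) is 28749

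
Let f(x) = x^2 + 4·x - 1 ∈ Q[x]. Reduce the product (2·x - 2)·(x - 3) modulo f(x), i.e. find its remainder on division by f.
First multiply in Q[x] without reducing: a · b = 2·x^2 - 8·x + 6. Now divide by f(x) = x^2 + 4·x - 1, eliminating the leading term at each step:
  leading term 2·x^2: subtract (2)·f(x) = 2·x^2 + 8·x - 2, leaving 8 - 16·x
The degree is now < 2, so this is the remainder. Hence a · b ≡ 8 - 16·x in Q[x]/(f).

Final answer: a · b ≡ 8 - 16·x (mod f(x))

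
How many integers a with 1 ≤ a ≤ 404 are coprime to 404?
The number of a ∈ {1, ..., 404} with gcd(a, 404) = 1 is by definition Euler's totient φ(404). φ is multiplicative, with φ(p^e) = p^e − p^(e−1). Factorise 404 = 2^2 · 101. Then
  φ(404) = (2^2 − 2^1) · (101 − 1) = 2 · 100 = 200.
So there are 200 such integers.

Final answer: 200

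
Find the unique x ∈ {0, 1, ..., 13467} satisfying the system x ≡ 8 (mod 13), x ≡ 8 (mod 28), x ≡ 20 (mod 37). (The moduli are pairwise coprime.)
The moduli 13, 28, 37 are pairwise coprime, so by the CRT there is a unique solution mod 13·28·37 = 13468.
Solve by successive substitution. Start with x ≡ 8 (mod 13).
  Combine with x ≡ 8 (mod 28): write x = 8 + 13·t and require 8 + 13·t ≡ 8 (mod 28), i.e. 13·t ≡ 8 − 8 ≡ 0 (mod 28). Since 13^(−1) ≡ 13 (mod 28), t ≡ 13·0 ≡ 0 (mod 28). So x ≡ 8 + 13·0 = 8 (mod 364).
  Combine with x ≡ 20 (mod 37): write x = 8 + 364·t and require 8 + 364·t ≡ 20 (mod 37), i.e. 364·t ≡ 20 − 8 ≡ 12 (mod 37). Since 364^(−1) ≡ 6 (mod 37) (364 ≡ 31 (mod 37)), t ≡ 6·12 ≡ 35 (mod 37). So x ≡ 8 + 364·35 = 12748 (mod 13468).
Unique solution in [0, 13468): x = 12748.

Final answer: x ≡ 12748 (mod 13468); the representative in [0, 13468) is 12748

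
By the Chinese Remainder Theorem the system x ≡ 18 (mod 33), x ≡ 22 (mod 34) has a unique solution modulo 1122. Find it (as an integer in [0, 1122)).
The moduli 33, 34 are pairwise coprime, so by the CRT there is a unique solution mod 33·34 = 1122.
Solve by successive substitution. Start with x ≡ 18 (mod 33).
  Combine with x ≡ 22 (mod 34): write x = 18 + 33·t and require 18 + 33·t ≡ 22 (mod 34), i.e. 33·t ≡ 22 − 18 ≡ 4 (mod 34). Since 33^(−1) ≡ 33 (mod 34), t ≡ 33·4 ≡ 30 (mod 34). So x ≡ 18 + 33·30 = 1008 (mod 1122).
Unique solution in [0, 1122): x = 1008.

Final answer: x ≡ 1008 (mod 1122); the representative in [0, 1122) is 1008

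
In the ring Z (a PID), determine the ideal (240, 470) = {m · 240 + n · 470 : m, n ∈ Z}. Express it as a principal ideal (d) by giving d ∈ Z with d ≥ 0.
In the PID Z, (a, b) is generated by gcd(a, b). Compute gcd(470, 240) with the extended Euclidean algorithm, tracking rows (r, s, t) with s·470 + t·240 = r:
  row A: (470, 1, 0)   [1·470 + 0·240 = 470]
  row B: (240, 0, 1)   [0·470 + 1·240 = 240]
  470 = 1·240 + 230   → row C = row A − 1·row B = (230, 1, −1)   [check: 1·470 − 1·240 = 230]
  240 = 1·230 + 10   → row D = row B − 1·row C = (10, −1, 2)   [check: −1·470 + 2·240 = 10]
  230 = 23·10 + 0   → remainder 0, stop. gcd = 10 (last nonzero row D).
So gcd(240, 470) = 10, with Bézout identity −1·470 + 2·240 = 10. Containment (⊇): the Bézout identity exhibits 10 as an element of (240, 470), giving (10) ⊆ (240, 470). Containment (⊆): since 10 | 240 and 10 | 470 (240 = 10·24, 470 = 10·47), every Z-linear combination of 240 and 470 is divisible by 10, so (240, 470) ⊆ (10). Therefore (240, 470) = (10), d = 10.

Final answer: (240, 470) = (10); d = 10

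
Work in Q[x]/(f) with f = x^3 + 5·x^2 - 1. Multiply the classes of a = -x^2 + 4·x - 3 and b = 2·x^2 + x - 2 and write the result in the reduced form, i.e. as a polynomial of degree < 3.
a · b ≡ -85·x^2 - 13·x + 23 (mod f(x))

First multiply in Q[x] without reducing: a · b = -2·x^4 + 7·x^3 - 11·x + 6. Now divide by f(x) = x^3 + 5·x^2 - 1, eliminating the leading term at each step:
  leading term -2·x^4: subtract (-2·x)·f(x) = -2·x^4 - 10·x^3 + 2·x, leaving 17·x^3 - 13·x + 6
  leading term 17·x^3: subtract (17)·f(x) = 17·x^3 + 85·x^2 - 17, leaving -85·x^2 - 13·x + 23
The degree is now < 3, so this is the remainder. Hence a · b ≡ -85·x^2 - 13·x + 23 in Q[x]/(f).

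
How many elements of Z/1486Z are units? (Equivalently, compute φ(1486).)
Z/1486Z has φ(1486) = 742 units

An element a ∈ Z/1486Z is a unit iff gcd(a, 1486) = 1, so the number of units is φ(1486). φ is multiplicative, with φ(p^e) = p^e − p^(e−1). Factorise 1486 = 2 · 743. Then
  φ(1486) = (2 − 1) · (743 − 1) = 1 · 742 = 742.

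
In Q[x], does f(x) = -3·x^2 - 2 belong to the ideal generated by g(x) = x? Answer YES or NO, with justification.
In Q[x] the ideal (g) consists of all multiples of g, so f ∈ (g) iff g | f, i.e. iff the remainder of f on division by g is 0. Divide f by g (g is monic, so eliminate the leading term of the running remainder at each step):
  leading term -3·x^2: subtract (-3·x)·g(x) = -3·x^2, leaving -2
The remainder r(x) = -2 ≠ 0 (and deg r < deg g), so g ∤ f, i.e. f ∉ (g).

Final answer: NO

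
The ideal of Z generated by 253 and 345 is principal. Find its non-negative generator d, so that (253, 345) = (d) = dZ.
(253, 345) = (23); d = 23

In the PID Z, (a, b) is generated by gcd(a, b). Compute gcd(345, 253) with the extended Euclidean algorithm, tracking rows (r, s, t) with s·345 + t·253 = r:
  row A: (345, 1, 0)   [1·345 + 0·253 = 345]
  row B: (253, 0, 1)   [0·345 + 1·253 = 253]
  345 = 1·253 + 92   → row C = row A − 1·row B = (92, 1, −1)   [check: 1·345 − 1·253 = 92]
  253 = 2·92 + 69   → row D = row B − 2·row C = (69, −2, 3)   [check: −2·345 + 3·253 = 69]
  92 = 1·69 + 23   → row E = row C − 1·row D = (23, 3, −4)   [check: 3·345 − 4·253 = 23]
  69 = 3·23 + 0   → remainder 0, stop. gcd = 23 (last nonzero row E).
So gcd(253, 345) = 23, with Bézout identity 3·345 − 4·253 = 23. Containment (⊇): the Bézout identity exhibits 23 as an element of (253, 345), giving (23) ⊆ (253, 345). Containment (⊆): since 23 | 253 and 23 | 345 (253 = 23·11, 345 = 23·15), every Z-linear combination of 253 and 345 is divisible by 23, so (253, 345) ⊆ (23). Therefore (253, 345) = (23), d = 23.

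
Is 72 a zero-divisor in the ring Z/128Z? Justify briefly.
YES

gcd(72, 128) = 8 > 1, so 72 is not a unit in Z/128Z. In Z/nZ every nonzero non-unit is a zero-divisor: explicitly, take b = 128/gcd = 16 ≠ 0 (mod 128); then 72·16 = 1152 = 9·128, i.e. 72·16 ≡ 0 (mod 128). So 72 is a zero-divisor.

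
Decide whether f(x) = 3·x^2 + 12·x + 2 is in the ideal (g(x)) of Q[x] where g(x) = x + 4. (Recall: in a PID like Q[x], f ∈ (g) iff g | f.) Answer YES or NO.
NO

In Q[x] the ideal (g) consists of all multiples of g, so f ∈ (g) iff g | f, i.e. iff the remainder of f on division by g is 0. Divide f by g (g is monic, so eliminate the leading term of the running remainder at each step):
  leading term 3·x^2: subtract (3·x)·g(x) = 3·x^2 + 12·x, leaving 2
The remainder r(x) = 2 ≠ 0 (and deg r < deg g), so g ∤ f, i.e. f ∉ (g).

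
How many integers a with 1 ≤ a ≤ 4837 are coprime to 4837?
4140

The number of a ∈ {1, ..., 4837} with gcd(a, 4837) = 1 is by definition Euler's totient φ(4837). φ is multiplicative, with φ(p^e) = p^e − p^(e−1). Factorise 4837 = 7 · 691. Then
  φ(4837) = (7 − 1) · (691 − 1) = 6 · 690 = 4140.
So there are 4140 such integers.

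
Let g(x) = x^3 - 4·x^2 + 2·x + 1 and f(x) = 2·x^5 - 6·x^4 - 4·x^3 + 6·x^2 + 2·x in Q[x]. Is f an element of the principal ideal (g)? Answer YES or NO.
YES

In Q[x] the ideal (g) consists of all multiples of g, so f ∈ (g) iff g | f, i.e. iff the remainder of f on division by g is 0. Divide f by g (g is monic, so eliminate the leading term of the running remainder at each step):
  leading term 2·x^5: subtract (2·x^2)·g(x) = 2·x^5 - 8·x^4 + 4·x^3 + 2·x^2, leaving 2·x^4 - 8·x^3 + 4·x^2 + 2·x
  leading term 2·x^4: subtract (2·x)·g(x) = 2·x^4 - 8·x^3 + 4·x^2 + 2·x, leaving 0
The remainder is 0, so f(x) = g(x) · h(x) with h(x) = 2·x^2 + 2·x. Hence g | f, i.e. f ∈ (g).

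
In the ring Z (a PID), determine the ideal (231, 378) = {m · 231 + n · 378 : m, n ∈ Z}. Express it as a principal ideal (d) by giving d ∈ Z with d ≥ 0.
In the PID Z, (a, b) is generated by gcd(a, b). Compute gcd(378, 231) with the extended Euclidean algorithm, tracking rows (r, s, t) with s·378 + t·231 = r:
  row A: (378, 1, 0)   [1·378 + 0·231 = 378]
  row B: (231, 0, 1)   [0·378 + 1·231 = 231]
  378 = 1·231 + 147   → row C = row A − 1·row B = (147, 1, −1)   [check: 1·378 − 1·231 = 147]
  231 = 1·147 + 84   → row D = row B − 1·row C = (84, −1, 2)   [check: −1·378 + 2·231 = 84]
  147 = 1·84 + 63   → row E = row C − 1·row D = (63, 2, −3)   [check: 2·378 − 3·231 = 63]
  84 = 1·63 + 21   → row F = row D − 1·row E = (21, −3, 5)   [check: −3·378 + 5·231 = 21]
  63 = 3·21 + 0   → remainder 0, stop. gcd = 21 (last nonzero row F).
So gcd(231, 378) = 21, with Bézout identity −3·378 + 5·231 = 21. Containment (⊇): the Bézout identity exhibits 21 as an element of (231, 378), giving (21) ⊆ (231, 378). Containment (⊆): since 21 | 231 and 21 | 378 (231 = 21·11, 378 = 21·18), every Z-linear combination of 231 and 378 is divisible by 21, so (231, 378) ⊆ (21). Therefore (231, 378) = (21), d = 21.

Final answer: (231, 378) = (21); d = 21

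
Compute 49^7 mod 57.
Use repeated squaring. Binary(7) = 111. Walk through the bits of the exponent 7 left-to-right: at each bit after the leading one, square the running value, then multiply by 49 if the bit is 1 (always reducing mod 57):
  bit 1 = 1 (leading): start with 49.
  bit 2 = 1: square 49^2 = 2401 ≡ 7; bit is 1, so multiply 7·49 = 343 ≡ 1 (mod 57).
  bit 3 = 1: square 1^2 = 1; bit is 1, so multiply 1·49 = 49 (mod 57).
Final value: 49^7 ≡ 49 (mod 57).

Final answer: 49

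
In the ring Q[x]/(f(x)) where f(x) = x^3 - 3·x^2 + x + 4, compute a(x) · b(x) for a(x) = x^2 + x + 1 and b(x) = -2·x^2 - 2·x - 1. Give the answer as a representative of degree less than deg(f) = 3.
First multiply in Q[x] without reducing: a · b = -2·x^4 - 4·x^3 - 5·x^2 - 3·x - 1. Now divide by f(x) = x^3 - 3·x^2 + x + 4, eliminating the leading term at each step:
  leading term -2·x^4: subtract (-2·x)·f(x) = -2·x^4 + 6·x^3 - 2·x^2 - 8·x, leaving -10·x^3 - 3·x^2 + 5·x - 1
  leading term -10·x^3: subtract (-10)·f(x) = -10·x^3 + 30·x^2 - 10·x - 40, leaving -33·x^2 + 15·x + 39
The degree is now < 3, so this is the remainder. Hence a · b ≡ -33·x^2 + 15·x + 39 in Q[x]/(f).

Final answer: a · b ≡ -33·x^2 + 15·x + 39 (mod f(x))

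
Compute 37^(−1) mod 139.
Apply the extended Euclidean algorithm to (139, 37), tracking rows (r, s, t) with s·139 + t·37 = r. Each division r_prev = q·r_cur + r_new produces the new row as (previous row) − q·(current row):
  row A: (139, 1, 0)   [1·139 + 0·37 = 139]
  row B: (37, 0, 1)   [0·139 + 1·37 = 37]
  139 = 3·37 + 28   → row C = row A − 3·row B = (28, 1, −3)   [check: 1·139 − 3·37 = 28]
  37 = 1·28 + 9   → row D = row B − 1·row C = (9, −1, 4)   [check: −1·139 + 4·37 = 9]
  28 = 3·9 + 1   → row E = row C − 3·row D = (1, 4, −15)   [check: 4·139 − 15·37 = 1]
  9 = 9·1 + 0   → remainder 0, stop. gcd = 1 (last nonzero row E).
The gcd is 1, so 37 is invertible mod 139. The last nonzero row gives 4·139 − 15·37 = 1, so t = −15. So 37^(−1) ≡ −15 ≡ 124 (mod 139). Verify: 37 · 124 = 4588 ≡ 1 (mod 139). ✓

Final answer: 37^(−1) ≡ 124 (mod 139)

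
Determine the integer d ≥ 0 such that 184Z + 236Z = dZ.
In the PID Z, (a, b) is generated by gcd(a, b). Compute gcd(236, 184) with the extended Euclidean algorithm, tracking rows (r, s, t) with s·236 + t·184 = r:
  row A: (236, 1, 0)   [1·236 + 0·184 = 236]
  row B: (184, 0, 1)   [0·236 + 1·184 = 184]
  236 = 1·184 + 52   → row C = row A − 1·row B = (52, 1, −1)   [check: 1·236 − 1·184 = 52]
  184 = 3·52 + 28   → row D = row B − 3·row C = (28, −3, 4)   [check: −3·236 + 4·184 = 28]
  52 = 1·28 + 24   → row E = row C − 1·row D = (24, 4, −5)   [check: 4·236 − 5·184 = 24]
  28 = 1·24 + 4   → row F = row D − 1·row E = (4, −7, 9)   [check: −7·236 + 9·184 = 4]
  24 = 6·4 + 0   → remainder 0, stop. gcd = 4 (last nonzero row F).
So gcd(184, 236) = 4, with Bézout identity −7·236 + 9·184 = 4. Containment (⊇): the Bézout identity exhibits 4 as an element of (184, 236), giving (4) ⊆ (184, 236). Containment (⊆): since 4 | 184 and 4 | 236 (184 = 4·46, 236 = 4·59), every Z-linear combination of 184 and 236 is divisible by 4, so (184, 236) ⊆ (4). Therefore (184, 236) = (4), d = 4.

Final answer: (184, 236) = (4); d = 4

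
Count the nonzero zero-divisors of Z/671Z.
Z/671Z has 70 nonzero zero-divisors

In Z/671Z each nonzero element is either a unit (gcd with 671 is 1) or a zero-divisor (gcd > 1). The number of units is φ(671): factorise 671 = 11 · 61, so φ(671) = (11 − 1) · (61 − 1) = 10 · 60 = 600. The nonzero elements number 671 − 1 = 670. Hence the nonzero zero-divisors number 670 − 600 = 70.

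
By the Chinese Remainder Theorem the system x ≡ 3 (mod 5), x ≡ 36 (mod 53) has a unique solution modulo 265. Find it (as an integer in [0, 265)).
The moduli 5, 53 are pairwise coprime, so by the CRT there is a unique solution mod 5·53 = 265.
Solve by successive substitution. Start with x ≡ 3 (mod 5).
  Combine with x ≡ 36 (mod 53): write x = 3 + 5·t and require 3 + 5·t ≡ 36 (mod 53), i.e. 5·t ≡ 36 − 3 ≡ 33 (mod 53). Since 5^(−1) ≡ 32 (mod 53), t ≡ 32·33 ≡ 49 (mod 53). So x ≡ 3 + 5·49 = 248 (mod 265).
Unique solution in [0, 265): x = 248.

Final answer: x ≡ 248 (mod 265); the representative in [0, 265) is 248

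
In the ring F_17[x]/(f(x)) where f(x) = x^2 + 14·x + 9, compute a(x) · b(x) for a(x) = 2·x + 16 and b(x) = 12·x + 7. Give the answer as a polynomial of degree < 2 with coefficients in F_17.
a · b ≡ 6·x + 15 (mod f(x))

Multiply as integer polynomials: a · b = 24·x^2 + 206·x + 112. Reducing coefficients mod 17: a · b ≡ 7·x^2 + 2·x + 10. Now divide by f(x) = x^2 + 14·x + 9 in F_17[x], eliminating the leading term at each step:
  leading term 7·x^2: subtract (7)·f(x) = 7·x^2 + 13·x + 12, leaving 6·x + 15 (coefficients mod 17)
The degree is now < 2, so this is the remainder. Hence a · b ≡ 6·x + 15 in F_17[x]/(f).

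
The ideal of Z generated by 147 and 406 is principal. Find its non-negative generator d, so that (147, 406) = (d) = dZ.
In the PID Z, (a, b) is generated by gcd(a, b). Compute gcd(406, 147) with the extended Euclidean algorithm, tracking rows (r, s, t) with s·406 + t·147 = r:
  row A: (406, 1, 0)   [1·406 + 0·147 = 406]
  row B: (147, 0, 1)   [0·406 + 1·147 = 147]
  406 = 2·147 + 112   → row C = row A − 2·row B = (112, 1, −2)   [check: 1·406 − 2·147 = 112]
  147 = 1·112 + 35   → row D = row B − 1·row C = (35, −1, 3)   [check: −1·406 + 3·147 = 35]
  112 = 3·35 + 7   → row E = row C − 3·row D = (7, 4, −11)   [check: 4·406 − 11·147 = 7]
  35 = 5·7 + 0   → remainder 0, stop. gcd = 7 (last nonzero row E).
So gcd(147, 406) = 7, with Bézout identity 4·406 − 11·147 = 7. Containment (⊇): the Bézout identity exhibits 7 as an element of (147, 406), giving (7) ⊆ (147, 406). Containment (⊆): since 7 | 147 and 7 | 406 (147 = 7·21, 406 = 7·58), every Z-linear combination of 147 and 406 is divisible by 7, so (147, 406) ⊆ (7). Therefore (147, 406) = (7), d = 7.

Final answer: (147, 406) = (7); d = 7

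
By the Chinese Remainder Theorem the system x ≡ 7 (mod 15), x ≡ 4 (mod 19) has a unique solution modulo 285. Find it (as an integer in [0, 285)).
The moduli 15, 19 are pairwise coprime, so by the CRT there is a unique solution mod 15·19 = 285.
Solve by successive substitution. Start with x ≡ 7 (mod 15).
  Combine with x ≡ 4 (mod 19): write x = 7 + 15·t and require 7 + 15·t ≡ 4 (mod 19), i.e. 15·t ≡ 4 − 7 ≡ 16 (mod 19). Since 15^(−1) ≡ 14 (mod 19), t ≡ 14·16 ≡ 15 (mod 19). So x ≡ 7 + 15·15 = 232 (mod 285).
Unique solution in [0, 285): x = 232.

Final answer: x ≡ 232 (mod 285); the representative in [0, 285) is 232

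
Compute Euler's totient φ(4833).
φ is multiplicative, with φ(p^e) = p^e − p^(e−1). Factorise 4833 = 3^3 · 179. Then
  φ(4833) = (3^3 − 3^2) · (179 − 1) = 18 · 178 = 3204.

Final answer: φ(4833) = 3204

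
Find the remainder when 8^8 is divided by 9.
Use repeated squaring. Binary(8) = 1000. Walk through the bits of the exponent 8 left-to-right: at each bit after the leading one, square the running value, then multiply by 8 if the bit is 1 (always reducing mod 9):
  bit 1 = 1 (leading): start with 8.
  bit 2 = 0: square 8^2 = 64 ≡ 1 (mod 9).
  bit 3 = 0: square 1^2 = 1 (mod 9).
  bit 4 = 0: square 1^2 = 1 (mod 9).
Final value: 8^8 ≡ 1 (mod 9).

Final answer: 1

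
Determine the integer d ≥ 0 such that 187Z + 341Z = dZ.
In the PID Z, (a, b) is generated by gcd(a, b). Compute gcd(341, 187) with the extended Euclidean algorithm, tracking rows (r, s, t) with s·341 + t·187 = r:
  row A: (341, 1, 0)   [1·341 + 0·187 = 341]
  row B: (187, 0, 1)   [0·341 + 1·187 = 187]
  341 = 1·187 + 154   → row C = row A − 1·row B = (154, 1, −1)   [check: 1·341 − 1·187 = 154]
  187 = 1·154 + 33   → row D = row B − 1·row C = (33, −1, 2)   [check: −1·341 + 2·187 = 33]
  154 = 4·33 + 22   → row E = row C − 4·row D = (22, 5, −9)   [check: 5·341 − 9·187 = 22]
  33 = 1·22 + 11   → row F = row D − 1·row E = (11, −6, 11)   [check: −6·341 + 11·187 = 11]
  22 = 2·11 + 0   → remainder 0, stop. gcd = 11 (last nonzero row F).
So gcd(187, 341) = 11, with Bézout identity −6·341 + 11·187 = 11. Containment (⊇): the Bézout identity exhibits 11 as an element of (187, 341), giving (11) ⊆ (187, 341). Containment (⊆): since 11 | 187 and 11 | 341 (187 = 11·17, 341 = 11·31), every Z-linear combination of 187 and 341 is divisible by 11, so (187, 341) ⊆ (11). Therefore (187, 341) = (11), d = 11.

Final answer: (187, 341) = (11); d = 11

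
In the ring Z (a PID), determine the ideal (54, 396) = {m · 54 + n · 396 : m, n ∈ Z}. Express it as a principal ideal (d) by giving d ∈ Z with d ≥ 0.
In the PID Z, (a, b) is generated by gcd(a, b). Compute gcd(396, 54) with the extended Euclidean algorithm, tracking rows (r, s, t) with s·396 + t·54 = r:
  row A: (396, 1, 0)   [1·396 + 0·54 = 396]
  row B: (54, 0, 1)   [0·396 + 1·54 = 54]
  396 = 7·54 + 18   → row C = row A − 7·row B = (18, 1, −7)   [check: 1·396 − 7·54 = 18]
  54 = 3·18 + 0   → remainder 0, stop. gcd = 18 (last nonzero row C).
So gcd(54, 396) = 18, with Bézout identity 1·396 − 7·54 = 18. Containment (⊇): the Bézout identity exhibits 18 as an element of (54, 396), giving (18) ⊆ (54, 396). Containment (⊆): since 18 | 54 and 18 | 396 (54 = 18·3, 396 = 18·22), every Z-linear combination of 54 and 396 is divisible by 18, so (54, 396) ⊆ (18). Therefore (54, 396) = (18), d = 18.

Final answer: (54, 396) = (18); d = 18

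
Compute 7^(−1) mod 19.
Apply the extended Euclidean algorithm to (19, 7), tracking rows (r, s, t) with s·19 + t·7 = r. Each division r_prev = q·r_cur + r_new produces the new row as (previous row) − q·(current row):
  row A: (19, 1, 0)   [1·19 + 0·7 = 19]
  row B: (7, 0, 1)   [0·19 + 1·7 = 7]
  19 = 2·7 + 5   → row C = row A − 2·row B = (5, 1, −2)   [check: 1·19 − 2·7 = 5]
  7 = 1·5 + 2   → row D = row B − 1·row C = (2, −1, 3)   [check: −1·19 + 3·7 = 2]
  5 = 2·2 + 1   → row E = row C − 2·row D = (1, 3, −8)   [check: 3·19 − 8·7 = 1]
  2 = 2·1 + 0   → remainder 0, stop. gcd = 1 (last nonzero row E).
The gcd is 1, so 7 is invertible mod 19. The last nonzero row gives 3·19 − 8·7 = 1, so t = −8. So 7^(−1) ≡ −8 ≡ 11 (mod 19). Verify: 7 · 11 = 77 ≡ 1 (mod 19). ✓

Final answer: 7^(−1) ≡ 11 (mod 19)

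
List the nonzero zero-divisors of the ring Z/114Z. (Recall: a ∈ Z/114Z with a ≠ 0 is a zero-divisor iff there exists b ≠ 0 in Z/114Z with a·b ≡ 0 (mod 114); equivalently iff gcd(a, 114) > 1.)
An element a ∈ Z/114Z (with a ≠ 0) is a zero-divisor iff gcd(a, 114) > 1 (because a is a unit precisely when gcd(a, n) = 1, and in Z/nZ every nonzero, non-unit element is a zero-divisor). Scan a = 1, ..., 113 and keep those with gcd(a, 114) > 1:
  gcd(2, 114) = 2, gcd(3, 114) = 3, gcd(4, 114) = 2, gcd(6, 114) = 6, gcd(8, 114) = 2, gcd(9, 114) = 3, gcd(10, 114) = 2, gcd(12, 114) = 6, gcd(14, 114) = 2, gcd(15, 114) = 3, gcd(16, 114) = 2, gcd(18, 114) = 6, gcd(19, 114) = 19, gcd(20, 114) = 2, gcd(21, 114) = 3, gcd(22, 114) = 2, gcd(24, 114) = 6, gcd(26, 114) = 2, gcd(27, 114) = 3, gcd(28, 114) = 2, gcd(30, 114) = 6, gcd(32, 114) = 2, gcd(33, 114) = 3, gcd(34, 114) = 2, gcd(36, 114) = 6, gcd(38, 114) = 38, gcd(39, 114) = 3, gcd(40, 114) = 2, gcd(42, 114) = 6, gcd(44, 114) = 2, gcd(45, 114) = 3, gcd(46, 114) = 2, gcd(48, 114) = 6, gcd(50, 114) = 2, gcd(51, 114) = 3, gcd(52, 114) = 2, gcd(54, 114) = 6, gcd(56, 114) = 2, gcd(57, 114) = 57, gcd(58, 114) = 2, gcd(60, 114) = 6, gcd(62, 114) = 2, gcd(63, 114) = 3, gcd(64, 114) = 2, gcd(66, 114) = 6, gcd(68, 114) = 2, gcd(69, 114) = 3, gcd(70, 114) = 2, gcd(72, 114) = 6, gcd(74, 114) = 2, gcd(75, 114) = 3, gcd(76, 114) = 38, gcd(78, 114) = 6, gcd(80, 114) = 2, gcd(81, 114) = 3, gcd(82, 114) = 2, gcd(84, 114) = 6, gcd(86, 114) = 2, gcd(87, 114) = 3, gcd(88, 114) = 2, gcd(90, 114) = 6, gcd(92, 114) = 2, gcd(93, 114) = 3, gcd(94, 114) = 2, gcd(95, 114) = 19, gcd(96, 114) = 6, gcd(98, 114) = 2, gcd(99, 114) = 3, gcd(100, 114) = 2, gcd(102, 114) = 6, gcd(104, 114) = 2, gcd(105, 114) = 3, gcd(106, 114) = 2, gcd(108, 114) = 6, gcd(110, 114) = 2, gcd(111, 114) = 3, gcd(112, 114) = 2.
All other a ∈ {1, ..., 113} have gcd(a, 114) = 1 and are units. So the nonzero zero-divisors are exactly the 77 values of a appearing in this scan.

Final answer: nonzero zero-divisors of Z/114Z = {2, 3, 4, 6, 8, 9, 10, 12, 14, 15, 16, 18, 19, 20, 21, 22, 24, 26, 27, 28, 30, 32, 33, 34, 36, 38, 39, 40, 42, 44, 45, 46, 48, 50, 51, 52, 54, 56, 57, 58, 60, 62, 63, 64, 66, 68, 69, 70, 72, 74, 75, 76, 78, 80, 81, 82, 84, 86, 87, 88, 90, 92, 93, 94, 95, 96, 98, 99, 100, 102, 104, 105, 106, 108, 110, 111, 112}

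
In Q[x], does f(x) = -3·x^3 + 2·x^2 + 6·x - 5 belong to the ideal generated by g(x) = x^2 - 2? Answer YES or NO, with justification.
In Q[x] the ideal (g) consists of all multiples of g, so f ∈ (g) iff g | f, i.e. iff the remainder of f on division by g is 0. Divide f by g (g is monic, so eliminate the leading term of the running remainder at each step):
  leading term -3·x^3: subtract (-3·x)·g(x) = -3·x^3 + 6·x, leaving 2·x^2 - 5
  leading term 2·x^2: subtract (2)·g(x) = 2·x^2 - 4, leaving -1
The remainder r(x) = -1 ≠ 0 (and deg r < deg g), so g ∤ f, i.e. f ∉ (g).

Final answer: NO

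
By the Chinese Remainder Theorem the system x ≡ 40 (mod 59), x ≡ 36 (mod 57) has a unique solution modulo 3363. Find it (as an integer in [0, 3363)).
The moduli 59, 57 are pairwise coprime, so by the CRT there is a unique solution mod 59·57 = 3363.
Solve by successive substitution. Start with x ≡ 40 (mod 59).
  Combine with x ≡ 36 (mod 57): write x = 40 + 59·t and require 40 + 59·t ≡ 36 (mod 57), i.e. 59·t ≡ 36 − 40 ≡ 53 (mod 57). Since 59^(−1) ≡ 29 (mod 57) (59 ≡ 2 (mod 57)), t ≡ 29·53 ≡ 55 (mod 57). So x ≡ 40 + 59·55 = 3285 (mod 3363).
Unique solution in [0, 3363): x = 3285.

Final answer: x ≡ 3285 (mod 3363); the representative in [0, 3363) is 3285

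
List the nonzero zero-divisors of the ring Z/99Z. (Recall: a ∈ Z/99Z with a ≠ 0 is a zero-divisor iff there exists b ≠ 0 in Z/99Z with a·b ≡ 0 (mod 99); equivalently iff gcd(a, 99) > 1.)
An element a ∈ Z/99Z (with a ≠ 0) is a zero-divisor iff gcd(a, 99) > 1 (because a is a unit precisely when gcd(a, n) = 1, and in Z/nZ every nonzero, non-unit element is a zero-divisor). Scan a = 1, ..., 98 and keep those with gcd(a, 99) > 1:
  gcd(3, 99) = 3, gcd(6, 99) = 3, gcd(9, 99) = 9, gcd(11, 99) = 11, gcd(12, 99) = 3, gcd(15, 99) = 3, gcd(18, 99) = 9, gcd(21, 99) = 3, gcd(22, 99) = 11, gcd(24, 99) = 3, gcd(27, 99) = 9, gcd(30, 99) = 3, gcd(33, 99) = 33, gcd(36, 99) = 9, gcd(39, 99) = 3, gcd(42, 99) = 3, gcd(44, 99) = 11, gcd(45, 99) = 9, gcd(48, 99) = 3, gcd(51, 99) = 3, gcd(54, 99) = 9, gcd(55, 99) = 11, gcd(57, 99) = 3, gcd(60, 99) = 3, gcd(63, 99) = 9, gcd(66, 99) = 33, gcd(69, 99) = 3, gcd(72, 99) = 9, gcd(75, 99) = 3, gcd(77, 99) = 11, gcd(78, 99) = 3, gcd(81, 99) = 9, gcd(84, 99) = 3, gcd(87, 99) = 3, gcd(88, 99) = 11, gcd(90, 99) = 9, gcd(93, 99) = 3, gcd(96, 99) = 3.
All other a ∈ {1, ..., 98} have gcd(a, 99) = 1 and are units. So the nonzero zero-divisors are exactly the 38 values of a appearing in this scan.

Final answer: nonzero zero-divisors of Z/99Z = {3, 6, 9, 11, 12, 15, 18, 21, 22, 24, 27, 30, 33, 36, 39, 42, 44, 45, 48, 51, 54, 55, 57, 60, 63, 66, 69, 72, 75, 77, 78, 81, 84, 87, 88, 90, 93, 96}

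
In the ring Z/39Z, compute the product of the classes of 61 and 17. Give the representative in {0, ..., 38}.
23

Reduce the factors first: 61 ≡ 22 (mod 39), so 61 · 17 ≡ 22 · 17 (mod 39). 22 · 17 = 374. Dividing by 39: 374 = 9·39 + 23. So (61 · 17) mod 39 = 23.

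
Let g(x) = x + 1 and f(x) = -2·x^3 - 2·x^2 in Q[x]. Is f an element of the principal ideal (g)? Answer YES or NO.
YES

In Q[x] the ideal (g) consists of all multiples of g, so f ∈ (g) iff g | f, i.e. iff the remainder of f on division by g is 0. Divide f by g (g is monic, so eliminate the leading term of the running remainder at each step):
  leading term -2·x^3: subtract (-2·x^2)·g(x) = -2·x^3 - 2·x^2, leaving 0
The remainder is 0, so f(x) = g(x) · h(x) with h(x) = -2·x^2. Hence g | f, i.e. f ∈ (g).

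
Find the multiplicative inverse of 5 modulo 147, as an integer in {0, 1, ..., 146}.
Apply the extended Euclidean algorithm to (147, 5), tracking rows (r, s, t) with s·147 + t·5 = r. Each division r_prev = q·r_cur + r_new produces the new row as (previous row) − q·(current row):
  row A: (147, 1, 0)   [1·147 + 0·5 = 147]
  row B: (5, 0, 1)   [0·147 + 1·5 = 5]
  147 = 29·5 + 2   → row C = row A − 29·row B = (2, 1, −29)   [check: 1·147 − 29·5 = 2]
  5 = 2·2 + 1   → row D = row B − 2·row C = (1, −2, 59)   [check: −2·147 + 59·5 = 1]
  2 = 2·1 + 0   → remainder 0, stop. gcd = 1 (last nonzero row D).
The gcd is 1, so 5 is invertible mod 147. The last nonzero row gives −2·147 + 59·5 = 1, so t = 59. So 5^(−1) ≡ 59 (mod 147). Verify: 5 · 59 = 295 ≡ 1 (mod 147). ✓

Final answer: 5^(−1) ≡ 59 (mod 147)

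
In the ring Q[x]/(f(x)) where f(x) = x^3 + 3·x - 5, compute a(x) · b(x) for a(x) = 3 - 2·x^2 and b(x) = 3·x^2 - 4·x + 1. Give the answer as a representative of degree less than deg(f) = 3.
a · b ≡ 25·x^2 - 66·x + 43 (mod f(x))

First multiply in Q[x] without reducing: a · b = -6·x^4 + 8·x^3 + 7·x^2 - 12·x + 3. Now divide by f(x) = x^3 + 3·x - 5, eliminating the leading term at each step:
  leading term -6·x^4: subtract (-6·x)·f(x) = -6·x^4 - 18·x^2 + 30·x, leaving 8·x^3 + 25·x^2 - 42·x + 3
  leading term 8·x^3: subtract (8)·f(x) = 8·x^3 + 24·x - 40, leaving 25·x^2 - 66·x + 43
The degree is now < 3, so this is the remainder. Hence a · b ≡ 25·x^2 - 66·x + 43 in Q[x]/(f).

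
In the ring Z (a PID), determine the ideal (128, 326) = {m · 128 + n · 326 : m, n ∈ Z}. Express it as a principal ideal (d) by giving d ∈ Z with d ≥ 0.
In the PID Z, (a, b) is generated by gcd(a, b). Compute gcd(326, 128) with the extended Euclidean algorithm, tracking rows (r, s, t) with s·326 + t·128 = r:
  row A: (326, 1, 0)   [1·326 + 0·128 = 326]
  row B: (128, 0, 1)   [0·326 + 1·128 = 128]
  326 = 2·128 + 70   → row C = row A − 2·row B = (70, 1, −2)   [check: 1·326 − 2·128 = 70]
  128 = 1·70 + 58   → row D = row B − 1·row C = (58, −1, 3)   [check: −1·326 + 3·128 = 58]
  70 = 1·58 + 12   → row E = row C − 1·row D = (12, 2, −5)   [check: 2·326 − 5·128 = 12]
  58 = 4·12 + 10   → row F = row D − 4·row E = (10, −9, 23)   [check: −9·326 + 23·128 = 10]
  12 = 1·10 + 2   → row G = row E − 1·row F = (2, 11, −28)   [check: 11·326 − 28·128 = 2]
  10 = 5·2 + 0   → remainder 0, stop. gcd = 2 (last nonzero row G).
So gcd(128, 326) = 2, with Bézout identity 11·326 − 28·128 = 2. Containment (⊇): the Bézout identity exhibits 2 as an element of (128, 326), giving (2) ⊆ (128, 326). Containment (⊆): since 2 | 128 and 2 | 326 (128 = 2·64, 326 = 2·163), every Z-linear combination of 128 and 326 is divisible by 2, so (128, 326) ⊆ (2). Therefore (128, 326) = (2), d = 2.

Final answer: (128, 326) = (2); d = 2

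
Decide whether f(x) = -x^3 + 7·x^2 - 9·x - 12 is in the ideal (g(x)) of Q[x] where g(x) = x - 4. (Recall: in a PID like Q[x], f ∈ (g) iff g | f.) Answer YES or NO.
In Q[x] the ideal (g) consists of all multiples of g, so f ∈ (g) iff g | f, i.e. iff the remainder of f on division by g is 0. Divide f by g (g is monic, so eliminate the leading term of the running remainder at each step):
  leading term -x^3: subtract (-x^2)·g(x) = -x^3 + 4·x^2, leaving 3·x^2 - 9·x - 12
  leading term 3·x^2: subtract (3·x)·g(x) = 3·x^2 - 12·x, leaving 3·x - 12
  leading term 3·x: subtract (3)·g(x) = 3·x - 12, leaving 0
The remainder is 0, so f(x) = g(x) · h(x) with h(x) = -x^2 + 3·x + 3. Hence g | f, i.e. f ∈ (g).

Final answer: YES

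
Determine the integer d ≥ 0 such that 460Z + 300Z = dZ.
(460, 300) = (20); d = 20

In the PID Z, (a, b) is generated by gcd(a, b). Compute gcd(460, 300) with the extended Euclidean algorithm, tracking rows (r, s, t) with s·460 + t·300 = r:
  row A: (460, 1, 0)   [1·460 + 0·300 = 460]
  row B: (300, 0, 1)   [0·460 + 1·300 = 300]
  460 = 1·300 + 160   → row C = row A − 1·row B = (160, 1, −1)   [check: 1·460 − 1·300 = 160]
  300 = 1·160 + 140   → row D = row B − 1·row C = (140, −1, 2)   [check: −1·460 + 2·300 = 140]
  160 = 1·140 + 20   → row E = row C − 1·row D = (20, 2, −3)   [check: 2·460 − 3·300 = 20]
  140 = 7·20 + 0   → remainder 0, stop. gcd = 20 (last nonzero row E).
So gcd(460, 300) = 20, with Bézout identity 2·460 − 3·300 = 20. Containment (⊇): the Bézout identity exhibits 20 as an element of (460, 300), giving (20) ⊆ (460, 300). Containment (⊆): since 20 | 460 and 20 | 300 (460 = 20·23, 300 = 20·15), every Z-linear combination of 460 and 300 is divisible by 20, so (460, 300) ⊆ (20). Therefore (460, 300) = (20), d = 20.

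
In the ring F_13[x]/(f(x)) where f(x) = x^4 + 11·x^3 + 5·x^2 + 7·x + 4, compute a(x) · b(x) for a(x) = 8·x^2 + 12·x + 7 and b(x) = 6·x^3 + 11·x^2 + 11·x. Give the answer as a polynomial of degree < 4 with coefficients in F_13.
Multiply as integer polynomials: a · b = 48·x^5 + 160·x^4 + 262·x^3 + 209·x^2 + 77·x. Reducing coefficients mod 13: a · b ≡ 9·x^5 + 4·x^4 + 2·x^3 + x^2 + 12·x. Now divide by f(x) = x^4 + 11·x^3 + 5·x^2 + 7·x + 4 in F_13[x], eliminating the leading term at each step:
  leading term 9·x^5: subtract (9·x)·f(x) = 9·x^5 + 8·x^4 + 6·x^3 + 11·x^2 + 10·x, leaving 9·x^4 + 9·x^3 + 3·x^2 + 2·x (coefficients mod 13)
  leading term 9·x^4: subtract (9)·f(x) = 9·x^4 + 8·x^3 + 6·x^2 + 11·x + 10, leaving x^3 + 10·x^2 + 4·x + 3 (coefficients mod 13)
The degree is now < 4, so this is the remainder. Hence a · b ≡ x^3 + 10·x^2 + 4·x + 3 in F_13[x]/(f).

Final answer: a · b ≡ x^3 + 10·x^2 + 4·x + 3 (mod f(x))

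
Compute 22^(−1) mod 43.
22^(−1) ≡ 2 (mod 43)

Apply the extended Euclidean algorithm to (43, 22), tracking rows (r, s, t) with s·43 + t·22 = r. Each division r_prev = q·r_cur + r_new produces the new row as (previous row) − q·(current row):
  row A: (43, 1, 0)   [1·43 + 0·22 = 43]
  row B: (22, 0, 1)   [0·43 + 1·22 = 22]
  43 = 1·22 + 21   → row C = row A − 1·row B = (21, 1, −1)   [check: 1·43 − 1·22 = 21]
  22 = 1·21 + 1   → row D = row B − 1·row C = (1, −1, 2)   [check: −1·43 + 2·22 = 1]
  21 = 21·1 + 0   → remainder 0, stop. gcd = 1 (last nonzero row D).
The gcd is 1, so 22 is invertible mod 43. The last nonzero row gives −1·43 + 2·22 = 1, so t = 2. So 22^(−1) ≡ 2 (mod 43). Verify: 22 · 2 = 44 ≡ 1 (mod 43). ✓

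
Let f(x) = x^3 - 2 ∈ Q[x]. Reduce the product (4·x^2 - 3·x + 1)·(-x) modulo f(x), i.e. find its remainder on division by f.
a · b ≡ 3·x^2 - x - 8 (mod f(x))

First multiply in Q[x] without reducing: a · b = -4·x^3 + 3·x^2 - x. Now divide by f(x) = x^3 - 2, eliminating the leading term at each step:
  leading term -4·x^3: subtract (-4)·f(x) = 8 - 4·x^3, leaving 3·x^2 - x - 8
The degree is now < 3, so this is the remainder. Hence a · b ≡ 3·x^2 - x - 8 in Q[x]/(f).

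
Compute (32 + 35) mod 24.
Reduce the summands first: 32 ≡ 8, 35 ≡ 11 (mod 24), so 32 + 35 ≡ 8 + 11 (mod 24). 8 + 11 = 19; 19 = 0·24 + 19, so (32 + 35) mod 24 = 19.

Final answer: 19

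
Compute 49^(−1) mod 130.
Apply the extended Euclidean algorithm to (130, 49), tracking rows (r, s, t) with s·130 + t·49 = r. Each division r_prev = q·r_cur + r_new produces the new row as (previous row) − q·(current row):
  row A: (130, 1, 0)   [1·130 + 0·49 = 130]
  row B: (49, 0, 1)   [0·130 + 1·49 = 49]
  130 = 2·49 + 32   → row C = row A − 2·row B = (32, 1, −2)   [check: 1·130 − 2·49 = 32]
  49 = 1·32 + 17   → row D = row B − 1·row C = (17, −1, 3)   [check: −1·130 + 3·49 = 17]
  32 = 1·17 + 15   → row E = row C − 1·row D = (15, 2, −5)   [check: 2·130 − 5·49 = 15]
  17 = 1·15 + 2   → row F = row D − 1·row E = (2, −3, 8)   [check: −3·130 + 8·49 = 2]
  15 = 7·2 + 1   → row G = row E − 7·row F = (1, 23, −61)   [check: 23·130 − 61·49 = 1]
  2 = 2·1 + 0   → remainder 0, stop. gcd = 1 (last nonzero row G).
The gcd is 1, so 49 is invertible mod 130. The last nonzero row gives 23·130 − 61·49 = 1, so t = −61. So 49^(−1) ≡ −61 ≡ 69 (mod 130). Verify: 49 · 69 = 3381 ≡ 1 (mod 130). ✓

Final answer: 49^(−1) ≡ 69 (mod 130)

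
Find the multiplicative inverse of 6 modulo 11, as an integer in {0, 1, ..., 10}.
6^(−1) ≡ 2 (mod 11)

Apply the extended Euclidean algorithm to (11, 6), tracking rows (r, s, t) with s·11 + t·6 = r. Each division r_prev = q·r_cur + r_new produces the new row as (previous row) − q·(current row):
  row A: (11, 1, 0)   [1·11 + 0·6 = 11]
  row B: (6, 0, 1)   [0·11 + 1·6 = 6]
  11 = 1·6 + 5   → row C = row A − 1·row B = (5, 1, −1)   [check: 1·11 − 1·6 = 5]
  6 = 1·5 + 1   → row D = row B − 1·row C = (1, −1, 2)   [check: −1·11 + 2·6 = 1]
  5 = 5·1 + 0   → remainder 0, stop. gcd = 1 (last nonzero row D).
The gcd is 1, so 6 is invertible mod 11. The last nonzero row gives −1·11 + 2·6 = 1, so t = 2. So 6^(−1) ≡ 2 (mod 11). Verify: 6 · 2 = 12 ≡ 1 (mod 11). ✓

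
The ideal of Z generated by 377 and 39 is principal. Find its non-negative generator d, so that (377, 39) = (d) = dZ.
(377, 39) = (13); d = 13

In the PID Z, (a, b) is generated by gcd(a, b). Compute gcd(377, 39) with the extended Euclidean algorithm, tracking rows (r, s, t) with s·377 + t·39 = r:
  row A: (377, 1, 0)   [1·377 + 0·39 = 377]
  row B: (39, 0, 1)   [0·377 + 1·39 = 39]
  377 = 9·39 + 26   → row C = row A − 9·row B = (26, 1, −9)   [check: 1·377 − 9·39 = 26]
  39 = 1·26 + 13   → row D = row B − 1·row C = (13, −1, 10)   [check: −1·377 + 10·39 = 13]
  26 = 2·13 + 0   → remainder 0, stop. gcd = 13 (last nonzero row D).
So gcd(377, 39) = 13, with Bézout identity −1·377 + 10·39 = 13. Containment (⊇): the Bézout identity exhibits 13 as an element of (377, 39), giving (13) ⊆ (377, 39). Containment (⊆): since 13 | 377 and 13 | 39 (377 = 13·29, 39 = 13·3), every Z-linear combination of 377 and 39 is divisible by 13, so (377, 39) ⊆ (13). Therefore (377, 39) = (13), d = 13.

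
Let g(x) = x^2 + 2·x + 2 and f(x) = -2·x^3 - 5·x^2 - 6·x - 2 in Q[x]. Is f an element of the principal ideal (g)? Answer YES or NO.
YES

In Q[x] the ideal (g) consists of all multiples of g, so f ∈ (g) iff g | f, i.e. iff the remainder of f on division by g is 0. Divide f by g (g is monic, so eliminate the leading term of the running remainder at each step):
  leading term -2·x^3: subtract (-2·x)·g(x) = -2·x^3 - 4·x^2 - 4·x, leaving -x^2 - 2·x - 2
  leading term -x^2: subtract (-1)·g(x) = -x^2 - 2·x - 2, leaving 0
The remainder is 0, so f(x) = g(x) · h(x) with h(x) = -2·x - 1. Hence g | f, i.e. f ∈ (g).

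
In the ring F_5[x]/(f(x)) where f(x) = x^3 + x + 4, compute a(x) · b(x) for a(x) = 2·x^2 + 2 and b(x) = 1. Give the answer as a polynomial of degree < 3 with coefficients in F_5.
Multiply as integer polynomials: a · b = 2·x^2 + 2. Reducing coefficients mod 5: a · b ≡ 2·x^2 + 2. This already has degree < 3, so no reduction by f is needed. Hence a · b ≡ 2·x^2 + 2 in F_5[x]/(f).

Final answer: a · b ≡ 2·x^2 + 2 (mod f(x))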